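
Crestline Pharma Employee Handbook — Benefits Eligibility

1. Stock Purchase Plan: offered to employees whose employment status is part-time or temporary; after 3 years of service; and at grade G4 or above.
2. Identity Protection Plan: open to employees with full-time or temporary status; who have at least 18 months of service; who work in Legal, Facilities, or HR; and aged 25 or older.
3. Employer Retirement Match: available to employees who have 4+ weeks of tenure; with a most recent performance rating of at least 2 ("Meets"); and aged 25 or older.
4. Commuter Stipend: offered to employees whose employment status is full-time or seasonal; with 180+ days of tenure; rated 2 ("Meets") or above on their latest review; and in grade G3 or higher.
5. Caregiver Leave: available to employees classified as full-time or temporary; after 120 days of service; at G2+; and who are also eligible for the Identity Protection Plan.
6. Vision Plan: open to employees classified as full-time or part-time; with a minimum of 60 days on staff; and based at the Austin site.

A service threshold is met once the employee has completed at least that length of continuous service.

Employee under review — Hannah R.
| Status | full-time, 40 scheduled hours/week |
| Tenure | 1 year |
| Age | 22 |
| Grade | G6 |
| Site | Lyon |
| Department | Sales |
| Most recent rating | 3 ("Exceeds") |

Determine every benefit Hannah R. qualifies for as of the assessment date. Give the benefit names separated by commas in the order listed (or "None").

Commuter Stipend

Stock Purchase Plan — status full-time ✗ (requires part-time or temporary) → not eligible.
Identity Protection Plan — status full-time ✓; service 1 year < 18 months (≈540 days) ✗ → not eligible.
Employer Retirement Match — service 1 year ≥ 4 weeks (≈28 days) ✓; rating 3 ≥ 2 ✓; age 22 < 25 ✗ → not eligible.
Commuter Stipend — status full-time ✓; service 1 year ≥ 180 days ✓; rating 3 ≥ 2 ✓; grade G6 ≥ G3 ✓ → eligible.
Caregiver Leave — status full-time ✓; service 1 year ≥ 120 days ✓; grade G6 ≥ G2 ✓; not eligible for Identity Protection Plan ✗ → not eligible.
Vision Plan — status full-time ✓; service 1 year ≥ 60 days ✓; site Lyon ✗ (not Austin) → not eligible.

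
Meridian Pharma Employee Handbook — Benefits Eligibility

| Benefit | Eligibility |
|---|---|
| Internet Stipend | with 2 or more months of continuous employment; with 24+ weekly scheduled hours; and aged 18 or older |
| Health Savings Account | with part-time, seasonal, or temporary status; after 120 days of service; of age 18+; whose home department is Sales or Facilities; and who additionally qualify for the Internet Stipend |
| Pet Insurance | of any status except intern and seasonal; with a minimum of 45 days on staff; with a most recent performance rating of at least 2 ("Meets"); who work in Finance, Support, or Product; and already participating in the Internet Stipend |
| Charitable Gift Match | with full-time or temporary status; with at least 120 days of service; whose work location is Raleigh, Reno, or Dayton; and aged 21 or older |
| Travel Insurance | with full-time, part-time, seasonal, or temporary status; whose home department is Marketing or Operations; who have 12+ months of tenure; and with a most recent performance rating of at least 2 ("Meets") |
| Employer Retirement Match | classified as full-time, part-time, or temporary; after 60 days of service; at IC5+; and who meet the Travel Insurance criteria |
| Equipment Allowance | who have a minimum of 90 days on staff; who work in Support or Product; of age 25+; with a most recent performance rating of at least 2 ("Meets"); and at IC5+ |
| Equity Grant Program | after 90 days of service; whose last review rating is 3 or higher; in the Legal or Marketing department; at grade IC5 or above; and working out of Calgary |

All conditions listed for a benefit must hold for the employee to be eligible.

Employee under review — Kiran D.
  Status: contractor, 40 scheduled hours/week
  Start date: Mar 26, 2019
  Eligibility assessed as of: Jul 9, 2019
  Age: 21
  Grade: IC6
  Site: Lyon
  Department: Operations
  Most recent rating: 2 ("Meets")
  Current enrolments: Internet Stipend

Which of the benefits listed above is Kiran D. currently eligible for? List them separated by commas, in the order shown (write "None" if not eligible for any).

Service from Mar 26, 2019 to Jul 9, 2019: 105 days.
Internet Stipend — service 105 days ≥ 2 months (≈60 days) ✓; 40 hrs/wk ≥ 24 ✓; age 21 ≥ 18 ✓ → eligible.
Health Savings Account — status contractor ✗ (requires part-time, seasonal, or temporary) → not eligible.
Pet Insurance — status contractor ✓ (not excluded); service 105 days ≥ 45 days ✓; rating 2 ≥ 2 ✓; dept Operations ✗ → not eligible.
Charitable Gift Match — status contractor ✗ (requires full-time or temporary) → not eligible.
Travel Insurance — status contractor ✗ (requires full-time, part-time, seasonal, or temporary) → not eligible.
Employer Retirement Match — status contractor ✗ (requires full-time, part-time, or temporary) → not eligible.
Equipment Allowance — service 105 days ≥ 90 days ✓; dept Operations ✗ → not eligible.
Equity Grant Program — service 105 days ≥ 90 days ✓; rating 2 < 3 ✗ → not eligible.

Internet Stipend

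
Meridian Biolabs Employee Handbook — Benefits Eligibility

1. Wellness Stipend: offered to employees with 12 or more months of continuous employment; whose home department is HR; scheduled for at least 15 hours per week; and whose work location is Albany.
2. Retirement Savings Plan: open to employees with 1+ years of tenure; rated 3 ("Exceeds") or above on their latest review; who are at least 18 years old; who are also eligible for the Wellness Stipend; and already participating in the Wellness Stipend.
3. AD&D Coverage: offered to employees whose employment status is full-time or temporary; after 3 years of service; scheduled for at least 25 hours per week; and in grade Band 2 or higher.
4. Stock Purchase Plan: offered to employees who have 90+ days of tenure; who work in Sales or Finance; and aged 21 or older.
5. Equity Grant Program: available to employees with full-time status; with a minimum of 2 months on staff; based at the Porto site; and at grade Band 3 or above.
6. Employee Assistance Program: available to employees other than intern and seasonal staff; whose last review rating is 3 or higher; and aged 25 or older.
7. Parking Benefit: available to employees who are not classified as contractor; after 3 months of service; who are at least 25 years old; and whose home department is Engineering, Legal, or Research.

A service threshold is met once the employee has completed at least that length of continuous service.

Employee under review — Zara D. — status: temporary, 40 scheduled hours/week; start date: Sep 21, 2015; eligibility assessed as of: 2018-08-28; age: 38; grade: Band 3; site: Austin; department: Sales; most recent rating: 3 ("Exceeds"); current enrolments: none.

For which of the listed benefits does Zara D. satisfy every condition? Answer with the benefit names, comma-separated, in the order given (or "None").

Stock Purchase Plan, Employee Assistance Program

Service from Sep 21, 2015 to 2018-08-28: 1072 days.
Wellness Stipend — service 1072 days ≥ 12 months (≈360 days) ✓; dept Sales ✗ → not eligible.
Retirement Savings Plan — service 1072 days ≥ 1 year (≈365 days) ✓; rating 3 ≥ 3 ✓; age 38 ≥ 18 ✓; not eligible for Wellness Stipend ✗ → not eligible.
AD&D Coverage — status temporary ✓; service 1072 days < 3 years (≈1095 days) ✗ → not eligible.
Stock Purchase Plan — service 1072 days ≥ 90 days ✓; dept Sales ✓; age 38 ≥ 21 ✓ → eligible.
Equity Grant Program — status temporary ✗ (requires full-time) → not eligible.
Employee Assistance Program — status temporary ✓ (not excluded); rating 3 ≥ 3 ✓; age 38 ≥ 25 ✓ → eligible.
Parking Benefit — status temporary ✓ (not excluded); service 1072 days ≥ 3 months (≈90 days) ✓; age 38 ≥ 25 ✓; dept Sales ✗ → not eligible.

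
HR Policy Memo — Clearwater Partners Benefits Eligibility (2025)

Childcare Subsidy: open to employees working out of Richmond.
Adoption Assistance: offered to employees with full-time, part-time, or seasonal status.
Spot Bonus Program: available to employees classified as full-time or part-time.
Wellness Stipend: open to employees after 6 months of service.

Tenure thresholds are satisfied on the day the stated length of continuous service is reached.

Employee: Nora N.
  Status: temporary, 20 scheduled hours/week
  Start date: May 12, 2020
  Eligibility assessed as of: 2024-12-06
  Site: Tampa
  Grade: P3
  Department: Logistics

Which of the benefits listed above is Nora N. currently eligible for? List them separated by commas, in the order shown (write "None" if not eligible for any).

Wellness Stipend

Service from May 12, 2020 to 2024-12-06: 1669 days.
Childcare Subsidy — site Tampa ✗ (not Richmond) → not eligible.
Adoption Assistance — status temporary ✗ (requires full-time, part-time, or seasonal) → not eligible.
Spot Bonus Program — status temporary ✗ (requires full-time or part-time) → not eligible.
Wellness Stipend — service 1669 days ≥ 6 months (≈180 days) ✓ → eligible.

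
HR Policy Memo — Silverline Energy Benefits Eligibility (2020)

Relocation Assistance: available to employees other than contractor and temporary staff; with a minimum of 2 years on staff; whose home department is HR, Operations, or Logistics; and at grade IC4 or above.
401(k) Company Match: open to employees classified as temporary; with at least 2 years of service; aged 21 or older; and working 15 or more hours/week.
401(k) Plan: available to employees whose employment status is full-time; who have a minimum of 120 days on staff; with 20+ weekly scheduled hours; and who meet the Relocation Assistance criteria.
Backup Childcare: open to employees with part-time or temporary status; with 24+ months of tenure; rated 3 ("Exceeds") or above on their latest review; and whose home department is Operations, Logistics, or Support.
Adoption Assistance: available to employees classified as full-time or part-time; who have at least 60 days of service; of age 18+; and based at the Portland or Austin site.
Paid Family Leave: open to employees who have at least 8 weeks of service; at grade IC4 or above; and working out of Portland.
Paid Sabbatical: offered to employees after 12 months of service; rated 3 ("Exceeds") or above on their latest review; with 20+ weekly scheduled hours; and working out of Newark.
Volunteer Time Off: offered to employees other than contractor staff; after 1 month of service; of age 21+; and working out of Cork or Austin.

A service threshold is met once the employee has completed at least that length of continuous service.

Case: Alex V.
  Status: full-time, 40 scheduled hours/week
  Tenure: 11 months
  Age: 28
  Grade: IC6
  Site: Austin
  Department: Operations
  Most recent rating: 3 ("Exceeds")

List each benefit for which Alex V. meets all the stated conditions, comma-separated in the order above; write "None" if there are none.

Adoption Assistance, Volunteer Time Off

Relocation Assistance — status full-time ✓ (not excluded); service 11 months < 2 years (≈730 days) ✗ → not eligible.
401(k) Company Match — status full-time ✗ (requires temporary) → not eligible.
401(k) Plan — status full-time ✓; service 11 months ≥ 120 days ✓; 40 hrs/wk ≥ 20 ✓; not eligible for Relocation Assistance ✗ → not eligible.
Backup Childcare — status full-time ✗ (requires part-time or temporary) → not eligible.
Adoption Assistance — status full-time ✓; service 11 months ≥ 60 days ✓; age 28 ≥ 18 ✓; site Austin ✓ → eligible.
Paid Family Leave — service 11 months ≥ 8 weeks (≈56 days) ✓; grade IC6 ≥ IC4 ✓; site Austin ✗ (not Portland) → not eligible.
Paid Sabbatical — service 11 months < 12 months ✗ → not eligible.
Volunteer Time Off — status full-time ✓ (not excluded); service 11 months ≥ 1 month ✓; age 28 ≥ 21 ✓; site Austin ✓ → eligible.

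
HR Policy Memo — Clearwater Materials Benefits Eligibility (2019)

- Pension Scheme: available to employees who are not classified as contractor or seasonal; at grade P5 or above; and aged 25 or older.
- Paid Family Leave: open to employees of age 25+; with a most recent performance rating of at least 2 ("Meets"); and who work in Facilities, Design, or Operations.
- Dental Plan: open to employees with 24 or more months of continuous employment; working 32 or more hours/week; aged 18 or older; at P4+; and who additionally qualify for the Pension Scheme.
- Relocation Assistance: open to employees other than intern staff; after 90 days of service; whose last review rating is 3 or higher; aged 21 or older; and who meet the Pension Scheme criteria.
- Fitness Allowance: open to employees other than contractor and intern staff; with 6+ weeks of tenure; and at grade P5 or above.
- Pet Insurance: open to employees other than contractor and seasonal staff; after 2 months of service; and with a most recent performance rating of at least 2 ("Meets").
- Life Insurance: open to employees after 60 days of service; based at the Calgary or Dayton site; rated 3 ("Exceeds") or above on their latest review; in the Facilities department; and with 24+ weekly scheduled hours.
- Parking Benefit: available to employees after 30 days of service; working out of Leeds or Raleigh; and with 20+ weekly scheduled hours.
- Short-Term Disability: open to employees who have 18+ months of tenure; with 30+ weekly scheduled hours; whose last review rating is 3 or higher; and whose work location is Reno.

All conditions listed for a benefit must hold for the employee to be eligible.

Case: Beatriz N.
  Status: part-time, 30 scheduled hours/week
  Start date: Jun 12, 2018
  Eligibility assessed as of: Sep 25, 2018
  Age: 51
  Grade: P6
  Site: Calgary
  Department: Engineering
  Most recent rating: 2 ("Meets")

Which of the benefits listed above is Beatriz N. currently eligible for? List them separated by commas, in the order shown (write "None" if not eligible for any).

Pension Scheme, Fitness Allowance, Pet Insurance

Service from Jun 12, 2018 to Sep 25, 2018: 105 days.
Pension Scheme — status part-time ✓ (not excluded); grade P6 ≥ P5 ✓; age 51 ≥ 25 ✓ → eligible.
Paid Family Leave — age 51 ≥ 25 ✓; rating 2 ≥ 2 ✓; dept Engineering ✗ → not eligible.
Dental Plan — service 105 days < 24 months (≈720 days) ✗ → not eligible.
Relocation Assistance — status part-time ✓ (not excluded); service 105 days ≥ 90 days ✓; rating 2 < 3 ✗ → not eligible.
Fitness Allowance — status part-time ✓ (not excluded); service 105 days ≥ 6 weeks (≈42 days) ✓; grade P6 ≥ P5 ✓ → eligible.
Pet Insurance — status part-time ✓ (not excluded); service 105 days ≥ 2 months (≈60 days) ✓; rating 2 ≥ 2 ✓ → eligible.
Life Insurance — service 105 days ≥ 60 days ✓; site Calgary ✓; rating 2 < 3 ✗ → not eligible.
Parking Benefit — service 105 days ≥ 30 days ✓; site Calgary ✗ (not Leeds or Raleigh) → not eligible.
Short-Term Disability — service 105 days < 18 months (≈540 days) ✗ → not eligible.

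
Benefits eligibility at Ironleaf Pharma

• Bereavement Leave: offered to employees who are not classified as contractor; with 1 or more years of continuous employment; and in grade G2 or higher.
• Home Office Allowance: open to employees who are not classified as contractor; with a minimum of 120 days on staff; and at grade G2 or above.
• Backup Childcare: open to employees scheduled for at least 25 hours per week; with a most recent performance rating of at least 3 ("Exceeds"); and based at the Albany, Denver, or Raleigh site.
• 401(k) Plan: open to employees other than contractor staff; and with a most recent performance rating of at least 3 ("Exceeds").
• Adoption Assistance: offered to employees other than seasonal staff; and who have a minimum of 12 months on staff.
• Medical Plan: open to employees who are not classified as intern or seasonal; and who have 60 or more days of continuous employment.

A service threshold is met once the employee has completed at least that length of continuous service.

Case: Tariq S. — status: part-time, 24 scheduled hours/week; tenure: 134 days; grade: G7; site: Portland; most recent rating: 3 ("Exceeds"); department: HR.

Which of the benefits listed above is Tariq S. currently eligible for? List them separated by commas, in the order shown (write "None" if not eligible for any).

Home Office Allowance, 401(k) Plan, Medical Plan

Bereavement Leave — status part-time ✓ (not excluded); service 134 days < 1 year (≈365 days) ✗ → not eligible.
Home Office Allowance — status part-time ✓ (not excluded); service 134 days ≥ 120 days ✓; grade G7 ≥ G2 ✓ → eligible.
Backup Childcare — 24 hrs/wk < 25 ✗ → not eligible.
401(k) Plan — status part-time ✓ (not excluded); rating 3 ≥ 3 ✓ → eligible.
Adoption Assistance — status part-time ✓ (not excluded); service 134 days < 12 months (≈360 days) ✗ → not eligible.
Medical Plan — status part-time ✓ (not excluded); service 134 days ≥ 60 days ✓ → eligible.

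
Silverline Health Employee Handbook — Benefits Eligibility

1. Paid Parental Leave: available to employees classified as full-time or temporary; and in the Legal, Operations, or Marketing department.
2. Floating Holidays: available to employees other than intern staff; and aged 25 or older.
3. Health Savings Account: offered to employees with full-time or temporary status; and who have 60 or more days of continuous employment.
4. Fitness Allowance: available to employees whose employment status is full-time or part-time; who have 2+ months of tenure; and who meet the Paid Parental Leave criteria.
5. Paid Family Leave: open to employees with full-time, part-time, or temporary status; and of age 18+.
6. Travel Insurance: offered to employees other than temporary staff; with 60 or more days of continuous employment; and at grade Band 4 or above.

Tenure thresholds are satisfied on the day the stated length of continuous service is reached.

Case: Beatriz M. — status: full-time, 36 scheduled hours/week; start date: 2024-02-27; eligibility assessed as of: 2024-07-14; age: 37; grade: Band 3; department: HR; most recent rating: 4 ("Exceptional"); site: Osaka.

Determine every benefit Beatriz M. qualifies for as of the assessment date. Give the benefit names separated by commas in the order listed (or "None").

Service from 2024-02-27 to 2024-07-14: 138 days.
Paid Parental Leave — status full-time ✓; dept HR ✗ → not eligible.
Floating Holidays — status full-time ✓ (not excluded); age 37 ≥ 25 ✓ → eligible.
Health Savings Account — status full-time ✓; service 138 days ≥ 60 days ✓ → eligible.
Fitness Allowance — status full-time ✓; service 138 days ≥ 2 months (≈60 days) ✓; not eligible for Paid Parental Leave ✗ → not eligible.
Paid Family Leave — status full-time ✓; age 37 ≥ 18 ✓ → eligible.
Travel Insurance — status full-time ✓ (not excluded); service 138 days ≥ 60 days ✓; grade Band 3 < Band 4 ✗ → not eligible.

Floating Holidays, Health Savings Account, Paid Family Leave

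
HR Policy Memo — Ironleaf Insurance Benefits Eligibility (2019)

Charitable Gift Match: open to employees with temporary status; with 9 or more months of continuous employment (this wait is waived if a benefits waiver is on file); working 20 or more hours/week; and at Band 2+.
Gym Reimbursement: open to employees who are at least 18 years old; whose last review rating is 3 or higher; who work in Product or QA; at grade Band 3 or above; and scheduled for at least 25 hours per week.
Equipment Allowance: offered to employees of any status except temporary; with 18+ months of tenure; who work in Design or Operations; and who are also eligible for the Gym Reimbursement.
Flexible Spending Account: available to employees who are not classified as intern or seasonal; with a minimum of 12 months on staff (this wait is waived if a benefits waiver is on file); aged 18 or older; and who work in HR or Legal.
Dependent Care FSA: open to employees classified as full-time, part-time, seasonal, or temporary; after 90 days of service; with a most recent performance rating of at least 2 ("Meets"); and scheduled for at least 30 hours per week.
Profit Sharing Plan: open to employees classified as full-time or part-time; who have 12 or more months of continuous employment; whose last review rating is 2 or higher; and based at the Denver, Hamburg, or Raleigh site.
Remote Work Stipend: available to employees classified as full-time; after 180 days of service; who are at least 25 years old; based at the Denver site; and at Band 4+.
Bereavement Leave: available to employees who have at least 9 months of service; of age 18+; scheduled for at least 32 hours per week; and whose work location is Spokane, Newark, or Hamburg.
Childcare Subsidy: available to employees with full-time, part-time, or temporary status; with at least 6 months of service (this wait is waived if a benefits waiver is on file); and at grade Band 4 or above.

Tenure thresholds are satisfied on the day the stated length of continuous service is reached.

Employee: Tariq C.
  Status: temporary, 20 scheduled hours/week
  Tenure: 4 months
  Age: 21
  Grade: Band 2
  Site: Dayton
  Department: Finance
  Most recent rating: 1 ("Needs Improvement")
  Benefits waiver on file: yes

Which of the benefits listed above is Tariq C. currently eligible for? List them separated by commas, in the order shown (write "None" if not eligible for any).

Charitable Gift Match

Charitable Gift Match — status temporary ✓; benefits waiver on file ✓; 20 hrs/wk ≥ 20 ✓; grade Band 2 ≥ Band 2 ✓ → eligible.
Gym Reimbursement — age 21 ≥ 18 ✓; rating 1 < 3 ✗ → not eligible.
Equipment Allowance — status temporary ✗ (excluded) → not eligible.
Flexible Spending Account — status temporary ✓ (not excluded); benefits waiver on file ✓; age 21 ≥ 18 ✓; dept Finance ✗ → not eligible.
Dependent Care FSA — status temporary ✓; service 4 months ≥ 90 days ✓; rating 1 < 2 ✗ → not eligible.
Profit Sharing Plan — status temporary ✗ (requires full-time or part-time) → not eligible.
Remote Work Stipend — status temporary ✗ (requires full-time) → not eligible.
Bereavement Leave — service 4 months < 9 months ✗ → not eligible.
Childcare Subsidy — status temporary ✓; benefits waiver on file ✓; grade Band 2 < Band 4 ✗ → not eligible.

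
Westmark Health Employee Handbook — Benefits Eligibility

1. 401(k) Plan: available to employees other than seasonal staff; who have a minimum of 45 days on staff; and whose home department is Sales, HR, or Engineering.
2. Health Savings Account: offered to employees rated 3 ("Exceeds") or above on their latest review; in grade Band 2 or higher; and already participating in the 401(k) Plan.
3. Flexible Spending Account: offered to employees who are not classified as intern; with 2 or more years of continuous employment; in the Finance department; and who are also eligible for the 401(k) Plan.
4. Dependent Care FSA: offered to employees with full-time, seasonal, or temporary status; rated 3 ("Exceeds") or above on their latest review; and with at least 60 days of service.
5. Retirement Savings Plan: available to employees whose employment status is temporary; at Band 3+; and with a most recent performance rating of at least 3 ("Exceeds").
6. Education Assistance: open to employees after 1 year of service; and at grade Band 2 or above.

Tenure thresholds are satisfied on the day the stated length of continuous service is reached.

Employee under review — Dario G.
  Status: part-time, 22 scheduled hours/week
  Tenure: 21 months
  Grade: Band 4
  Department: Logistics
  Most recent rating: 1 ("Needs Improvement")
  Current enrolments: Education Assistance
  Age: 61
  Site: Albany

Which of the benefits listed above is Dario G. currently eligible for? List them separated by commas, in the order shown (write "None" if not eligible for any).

401(k) Plan — status part-time ✓ (not excluded); service 21 months ≥ 45 days ✓; dept Logistics ✗ → not eligible.
Health Savings Account — rating 1 < 3 ✗ → not eligible.
Flexible Spending Account — status part-time ✓ (not excluded); service 21 months < 2 years (≈730 days) ✗ → not eligible.
Dependent Care FSA — status part-time ✗ (requires full-time, seasonal, or temporary) → not eligible.
Retirement Savings Plan — status part-time ✗ (requires temporary) → not eligible.
Education Assistance — service 21 months ≥ 1 year (≈365 days) ✓; grade Band 4 ≥ Band 2 ✓ → eligible.

Education Assistance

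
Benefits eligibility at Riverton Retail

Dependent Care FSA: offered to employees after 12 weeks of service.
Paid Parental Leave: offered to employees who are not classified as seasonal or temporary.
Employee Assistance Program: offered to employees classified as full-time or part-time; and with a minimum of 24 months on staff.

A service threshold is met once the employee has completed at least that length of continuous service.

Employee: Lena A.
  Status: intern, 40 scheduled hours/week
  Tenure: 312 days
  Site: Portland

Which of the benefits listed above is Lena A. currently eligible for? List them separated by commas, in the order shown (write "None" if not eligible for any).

Dependent Care FSA — service 312 days ≥ 12 weeks (≈84 days) ✓ → eligible.
Paid Parental Leave — status intern ✓ (not excluded) → eligible.
Employee Assistance Program — status intern ✗ (requires full-time or part-time) → not eligible.

Dependent Care FSA, Paid Parental Leave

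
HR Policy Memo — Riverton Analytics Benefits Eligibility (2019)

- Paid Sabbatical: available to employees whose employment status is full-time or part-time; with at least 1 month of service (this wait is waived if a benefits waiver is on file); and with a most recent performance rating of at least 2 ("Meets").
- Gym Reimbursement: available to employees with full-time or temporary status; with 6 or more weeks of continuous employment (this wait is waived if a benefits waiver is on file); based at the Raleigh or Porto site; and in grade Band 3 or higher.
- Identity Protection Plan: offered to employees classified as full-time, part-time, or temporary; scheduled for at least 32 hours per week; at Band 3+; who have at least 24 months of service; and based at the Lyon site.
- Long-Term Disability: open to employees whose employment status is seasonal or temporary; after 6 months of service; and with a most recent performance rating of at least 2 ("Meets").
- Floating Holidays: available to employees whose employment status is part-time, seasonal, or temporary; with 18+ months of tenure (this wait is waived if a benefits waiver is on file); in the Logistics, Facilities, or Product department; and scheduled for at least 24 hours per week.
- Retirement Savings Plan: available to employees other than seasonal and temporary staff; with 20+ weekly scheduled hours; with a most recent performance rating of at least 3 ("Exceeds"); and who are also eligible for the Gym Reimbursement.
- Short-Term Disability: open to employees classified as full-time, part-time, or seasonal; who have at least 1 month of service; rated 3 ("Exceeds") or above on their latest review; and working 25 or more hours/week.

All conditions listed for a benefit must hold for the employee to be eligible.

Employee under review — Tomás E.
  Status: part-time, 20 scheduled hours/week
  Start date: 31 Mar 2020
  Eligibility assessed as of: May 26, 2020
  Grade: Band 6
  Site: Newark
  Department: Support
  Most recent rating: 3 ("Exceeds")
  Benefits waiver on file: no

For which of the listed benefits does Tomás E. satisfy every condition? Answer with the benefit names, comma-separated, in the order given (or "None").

Paid Sabbatical

Service from 31 Mar 2020 to May 26, 2020: 56 days.
Paid Sabbatical — status part-time ✓; no waiver, service 56 days ≥ 1 month (≈30 days) ✓; rating 3 ≥ 2 ✓ → eligible.
Gym Reimbursement — status part-time ✗ (requires full-time or temporary) → not eligible.
Identity Protection Plan — status part-time ✓; 20 hrs/wk < 32 ✗ → not eligible.
Long-Term Disability — status part-time ✗ (requires seasonal or temporary) → not eligible.
Floating Holidays — status part-time ✓; no waiver, service 56 days < 18 months (≈540 days) ✗ → not eligible.
Retirement Savings Plan — status part-time ✓ (not excluded); 20 hrs/wk ≥ 20 ✓; rating 3 ≥ 3 ✓; not eligible for Gym Reimbursement ✗ → not eligible.
Short-Term Disability — status part-time ✓; service 56 days ≥ 1 month (≈30 days) ✓; rating 3 ≥ 3 ✓; 20 hrs/wk < 25 ✗ → not eligible.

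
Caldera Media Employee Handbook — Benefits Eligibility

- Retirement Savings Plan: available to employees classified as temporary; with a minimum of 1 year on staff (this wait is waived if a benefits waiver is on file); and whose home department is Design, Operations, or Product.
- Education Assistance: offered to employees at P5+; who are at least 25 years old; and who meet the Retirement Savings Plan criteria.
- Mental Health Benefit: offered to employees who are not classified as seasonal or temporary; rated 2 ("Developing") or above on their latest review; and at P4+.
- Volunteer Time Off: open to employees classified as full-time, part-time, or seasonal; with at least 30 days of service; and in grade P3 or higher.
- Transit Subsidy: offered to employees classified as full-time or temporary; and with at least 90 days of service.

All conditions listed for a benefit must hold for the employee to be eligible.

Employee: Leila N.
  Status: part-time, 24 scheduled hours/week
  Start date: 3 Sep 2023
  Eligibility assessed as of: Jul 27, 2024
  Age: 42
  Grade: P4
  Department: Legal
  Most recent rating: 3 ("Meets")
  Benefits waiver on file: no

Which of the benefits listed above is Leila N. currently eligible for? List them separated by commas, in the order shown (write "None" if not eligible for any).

Mental Health Benefit, Volunteer Time Off

Service from 3 Sep 2023 to Jul 27, 2024: 328 days.
Retirement Savings Plan — status part-time ✗ (requires temporary) → not eligible.
Education Assistance — grade P4 < P5 ✗ → not eligible.
Mental Health Benefit — status part-time ✓ (not excluded); rating 3 ≥ 2 ✓; grade P4 ≥ P4 ✓ → eligible.
Volunteer Time Off — status part-time ✓; service 328 days ≥ 30 days ✓; grade P4 ≥ P3 ✓ → eligible.
Transit Subsidy — status part-time ✗ (requires full-time or temporary) → not eligible.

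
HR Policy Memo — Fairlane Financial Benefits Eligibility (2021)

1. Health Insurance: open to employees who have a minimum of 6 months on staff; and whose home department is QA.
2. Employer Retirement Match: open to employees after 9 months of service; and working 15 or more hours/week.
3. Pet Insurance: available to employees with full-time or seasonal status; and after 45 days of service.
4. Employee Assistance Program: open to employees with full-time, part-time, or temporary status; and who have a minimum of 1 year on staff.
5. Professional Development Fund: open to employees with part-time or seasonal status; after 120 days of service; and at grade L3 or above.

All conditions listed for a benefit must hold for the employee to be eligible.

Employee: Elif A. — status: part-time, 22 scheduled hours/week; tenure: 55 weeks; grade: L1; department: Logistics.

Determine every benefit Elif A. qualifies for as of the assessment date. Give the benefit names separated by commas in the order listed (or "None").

Health Insurance — service 55 weeks ≥ 6 months (≈180 days) ✓; dept Logistics ✗ → not eligible.
Employer Retirement Match — service 55 weeks ≥ 9 months (≈270 days) ✓; 22 hrs/wk ≥ 15 ✓ → eligible.
Pet Insurance — status part-time ✗ (requires full-time or seasonal) → not eligible.
Employee Assistance Program — status part-time ✓; service 55 weeks ≥ 1 year (≈365 days) ✓ → eligible.
Professional Development Fund — status part-time ✓; service 55 weeks ≥ 120 days ✓; grade L1 < L3 ✗ → not eligible.

Employer Retirement Match, Employee Assistance Program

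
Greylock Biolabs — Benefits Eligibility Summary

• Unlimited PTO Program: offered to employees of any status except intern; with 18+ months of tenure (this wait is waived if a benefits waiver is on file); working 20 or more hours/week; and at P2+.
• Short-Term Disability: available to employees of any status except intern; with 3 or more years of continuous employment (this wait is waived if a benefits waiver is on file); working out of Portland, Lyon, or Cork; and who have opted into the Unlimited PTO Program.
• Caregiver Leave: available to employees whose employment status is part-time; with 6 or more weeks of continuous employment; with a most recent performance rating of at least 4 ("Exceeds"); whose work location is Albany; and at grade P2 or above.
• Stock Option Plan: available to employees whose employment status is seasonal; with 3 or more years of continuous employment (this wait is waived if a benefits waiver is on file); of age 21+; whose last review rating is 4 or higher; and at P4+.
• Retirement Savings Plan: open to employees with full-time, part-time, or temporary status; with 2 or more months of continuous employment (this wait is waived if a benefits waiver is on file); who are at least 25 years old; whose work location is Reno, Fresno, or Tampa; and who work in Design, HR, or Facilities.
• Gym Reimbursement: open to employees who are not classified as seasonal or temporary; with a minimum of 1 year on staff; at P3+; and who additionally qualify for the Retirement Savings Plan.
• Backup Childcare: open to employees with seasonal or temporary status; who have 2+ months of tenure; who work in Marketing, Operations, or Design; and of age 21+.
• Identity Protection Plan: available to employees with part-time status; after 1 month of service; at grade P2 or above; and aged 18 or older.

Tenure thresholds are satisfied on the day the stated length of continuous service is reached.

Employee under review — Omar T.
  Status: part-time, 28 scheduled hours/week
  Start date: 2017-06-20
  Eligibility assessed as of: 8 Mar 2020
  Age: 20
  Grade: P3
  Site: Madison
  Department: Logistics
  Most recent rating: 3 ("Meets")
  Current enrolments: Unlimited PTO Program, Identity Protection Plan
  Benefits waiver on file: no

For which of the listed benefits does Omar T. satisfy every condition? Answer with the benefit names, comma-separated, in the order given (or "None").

Unlimited PTO Program, Identity Protection Plan

Service from 2017-06-20 to 8 Mar 2020: 992 days.
Unlimited PTO Program — status part-time ✓ (not excluded); no waiver, service 992 days ≥ 18 months (≈540 days) ✓; 28 hrs/wk ≥ 20 ✓; grade P3 ≥ P2 ✓ → eligible.
Short-Term Disability — status part-time ✓ (not excluded); no waiver, service 992 days < 3 years (≈1095 days) ✗ → not eligible.
Caregiver Leave — status part-time ✓; service 992 days ≥ 6 weeks (≈42 days) ✓; rating 3 < 4 ✗ → not eligible.
Stock Option Plan — status part-time ✗ (requires seasonal) → not eligible.
Retirement Savings Plan — status part-time ✓; no waiver, service 992 days ≥ 2 months (≈60 days) ✓; age 20 < 25 ✗ → not eligible.
Gym Reimbursement — status part-time ✓ (not excluded); service 992 days ≥ 1 year (≈365 days) ✓; grade P3 ≥ P3 ✓; not eligible for Retirement Savings Plan ✗ → not eligible.
Backup Childcare — status part-time ✗ (requires seasonal or temporary) → not eligible.
Identity Protection Plan — status part-time ✓; service 992 days ≥ 1 month (≈30 days) ✓; grade P3 ≥ P2 ✓; age 20 ≥ 18 ✓ → eligible.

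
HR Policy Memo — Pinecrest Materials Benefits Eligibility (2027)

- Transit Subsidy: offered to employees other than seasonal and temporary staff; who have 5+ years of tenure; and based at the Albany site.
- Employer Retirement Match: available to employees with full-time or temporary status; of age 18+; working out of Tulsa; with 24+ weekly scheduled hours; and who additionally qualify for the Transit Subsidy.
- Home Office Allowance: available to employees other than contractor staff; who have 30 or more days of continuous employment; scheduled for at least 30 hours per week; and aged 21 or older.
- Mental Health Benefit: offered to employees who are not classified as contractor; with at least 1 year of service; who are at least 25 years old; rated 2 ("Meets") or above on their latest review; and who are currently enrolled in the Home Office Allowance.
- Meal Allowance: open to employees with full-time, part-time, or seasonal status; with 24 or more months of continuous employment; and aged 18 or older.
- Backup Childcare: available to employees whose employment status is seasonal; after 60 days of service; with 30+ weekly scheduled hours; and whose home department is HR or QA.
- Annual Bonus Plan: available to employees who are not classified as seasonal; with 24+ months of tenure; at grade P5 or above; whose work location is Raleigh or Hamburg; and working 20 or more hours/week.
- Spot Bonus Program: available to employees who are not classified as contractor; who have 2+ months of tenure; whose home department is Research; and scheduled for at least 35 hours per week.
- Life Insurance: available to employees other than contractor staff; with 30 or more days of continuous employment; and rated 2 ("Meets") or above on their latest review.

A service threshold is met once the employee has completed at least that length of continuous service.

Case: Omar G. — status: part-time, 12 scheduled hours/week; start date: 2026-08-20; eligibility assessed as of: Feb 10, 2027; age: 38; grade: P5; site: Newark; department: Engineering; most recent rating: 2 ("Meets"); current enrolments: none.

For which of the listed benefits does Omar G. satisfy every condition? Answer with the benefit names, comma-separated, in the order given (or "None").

Life Insurance

Service from 2026-08-20 to Feb 10, 2027: 174 days.
Transit Subsidy — status part-time ✓ (not excluded); service 174 days < 5 years (≈1825 days) ✗ → not eligible.
Employer Retirement Match — status part-time ✗ (requires full-time or temporary) → not eligible.
Home Office Allowance — status part-time ✓ (not excluded); service 174 days ≥ 30 days ✓; 12 hrs/wk < 30 ✗ → not eligible.
Mental Health Benefit — status part-time ✓ (not excluded); service 174 days < 1 year (≈365 days) ✗ → not eligible.
Meal Allowance — status part-time ✓; service 174 days < 24 months (≈720 days) ✗ → not eligible.
Backup Childcare — status part-time ✗ (requires seasonal) → not eligible.
Annual Bonus Plan — status part-time ✓ (not excluded); service 174 days < 24 months (≈720 days) ✗ → not eligible.
Spot Bonus Program — status part-time ✓ (not excluded); service 174 days ≥ 2 months (≈60 days) ✓; dept Engineering ✗ → not eligible.
Life Insurance — status part-time ✓ (not excluded); service 174 days ≥ 30 days ✓; rating 2 ≥ 2 ✓ → eligible.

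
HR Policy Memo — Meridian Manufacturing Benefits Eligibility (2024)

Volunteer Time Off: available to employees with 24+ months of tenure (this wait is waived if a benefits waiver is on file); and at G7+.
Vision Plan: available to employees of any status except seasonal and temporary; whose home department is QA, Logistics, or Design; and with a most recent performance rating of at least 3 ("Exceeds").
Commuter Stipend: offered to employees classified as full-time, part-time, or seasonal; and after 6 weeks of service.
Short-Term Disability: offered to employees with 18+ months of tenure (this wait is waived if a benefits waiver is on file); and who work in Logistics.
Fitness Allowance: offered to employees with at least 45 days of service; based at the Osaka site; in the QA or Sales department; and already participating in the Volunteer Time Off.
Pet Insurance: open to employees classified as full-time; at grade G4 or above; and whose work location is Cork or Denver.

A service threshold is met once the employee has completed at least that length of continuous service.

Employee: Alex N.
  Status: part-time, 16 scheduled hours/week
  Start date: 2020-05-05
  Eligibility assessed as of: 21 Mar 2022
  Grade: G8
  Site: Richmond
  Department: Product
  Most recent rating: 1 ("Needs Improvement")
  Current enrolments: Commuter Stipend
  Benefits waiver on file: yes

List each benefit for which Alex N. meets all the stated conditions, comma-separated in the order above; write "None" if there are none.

Service from 2020-05-05 to 21 Mar 2022: 685 days.
Volunteer Time Off — benefits waiver on file ✓; grade G8 ≥ G7 ✓ → eligible.
Vision Plan — status part-time ✓ (not excluded); dept Product ✗ → not eligible.
Commuter Stipend — status part-time ✓; service 685 days ≥ 6 weeks (≈42 days) ✓ → eligible.
Short-Term Disability — benefits waiver on file ✓; dept Product ✗ → not eligible.
Fitness Allowance — service 685 days ≥ 45 days ✓; site Richmond ✗ (not Osaka) → not eligible.
Pet Insurance — status part-time ✗ (requires full-time) → not eligible.

Volunteer Time Off, Commuter Stipend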